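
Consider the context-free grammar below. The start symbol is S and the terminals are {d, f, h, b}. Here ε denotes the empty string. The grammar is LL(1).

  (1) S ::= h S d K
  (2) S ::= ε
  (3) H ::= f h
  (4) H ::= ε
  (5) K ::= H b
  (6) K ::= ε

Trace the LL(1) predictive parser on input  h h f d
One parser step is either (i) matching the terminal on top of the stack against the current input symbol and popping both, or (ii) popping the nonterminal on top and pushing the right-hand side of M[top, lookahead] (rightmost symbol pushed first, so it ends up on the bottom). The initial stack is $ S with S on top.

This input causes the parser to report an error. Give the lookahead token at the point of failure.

f

     Stack          Input      Action
  1  $ S            h h f d $  expand S ::= h S d K
  2  $ K d S h      h h f d $  match h
  3  $ K d S        h f d $    expand S ::= h S d K
  4  $ K d K d S h  h f d $    match h
  5  $ K d K d S    f d $      error: M[S, f] is empty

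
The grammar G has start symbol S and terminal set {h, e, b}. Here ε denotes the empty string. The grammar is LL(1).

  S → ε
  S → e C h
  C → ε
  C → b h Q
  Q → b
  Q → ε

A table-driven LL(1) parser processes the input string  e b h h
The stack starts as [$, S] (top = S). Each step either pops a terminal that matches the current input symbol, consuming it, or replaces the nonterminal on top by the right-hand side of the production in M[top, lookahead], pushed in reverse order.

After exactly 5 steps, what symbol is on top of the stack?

     Stack      Input      Action
  1  $ S        e b h h $  expand S → e C h
  2  $ h C e    e b h h $  match e
  3  $ h C      b h h $    expand C → b h Q
  4  $ h Q h b  b h h $    match b
  5  $ h Q h    h h $      match h
Stack after step 5: $ h Q (top = Q).

Q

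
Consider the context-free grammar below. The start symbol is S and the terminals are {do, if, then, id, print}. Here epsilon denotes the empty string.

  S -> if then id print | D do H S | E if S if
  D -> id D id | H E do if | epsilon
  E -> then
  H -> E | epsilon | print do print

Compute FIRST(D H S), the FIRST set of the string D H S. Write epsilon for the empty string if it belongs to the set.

{do, id, if, print, then}

FIRST(E): from E->then we get {then}. So FIRST(E) = {then}.
FIRST(H): from H->E we get {then}; from H->epsilon we get {epsilon}; from H->print do print we get {print}. So FIRST(H) = {epsilon, print, then}.
FIRST(D): from D->id D id we get {id}; from D->H E do if we get {print, then}; from D->epsilon we get {epsilon}. So FIRST(D) = {epsilon, id, print, then}.
FIRST(S): from S->if then id print we get {if}; from S->D do H S we get {do, id, print, then}; from S->E if S if we get {then}. So FIRST(S) = {do, id, if, print, then}.
FIRST(D H S): take FIRST of each symbol in turn, carrying on past any symbol whose FIRST contains epsilon; result {do, id, if, print, then}.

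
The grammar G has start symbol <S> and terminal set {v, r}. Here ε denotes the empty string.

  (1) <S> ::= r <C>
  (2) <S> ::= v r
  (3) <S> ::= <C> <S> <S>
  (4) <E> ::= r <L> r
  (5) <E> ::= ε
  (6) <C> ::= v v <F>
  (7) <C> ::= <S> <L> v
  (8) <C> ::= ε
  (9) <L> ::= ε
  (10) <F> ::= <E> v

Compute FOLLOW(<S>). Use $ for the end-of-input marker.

{$, r, v}

FIRST(<E>) = {ε, r}
FIRST(<L>) = {ε}
FIRST(<F>) = {r, v}  (via <E> v)
FIRST(<S>) = {r, v}  (via <C> <S> <S>)
FIRST(<C>) = {ε, r, v}  (via <S> <L> v)
FOLLOW(<S>) includes $ since <S> is the start symbol.
FOLLOW(<S>): in <S>::=<C> <S> <S> (occurrence 1), <S> is followed by <S> with FIRST {r, v}; in <S>::=<C> <S> <S> (occurrence 2), the suffix after <S> is empty (adds nothing new); in <C>::=<S> <L> v, <S> is followed by <L> v with FIRST {v}. Thus FOLLOW(<S>) = {$, r, v}.
FOLLOW(<E>): in <F>::=<E> v, <E> is followed by v with FIRST {v}. Thus FOLLOW(<E>) = {v}.
FOLLOW(<C>): in <S>::=r <C>, the suffix after <C> is empty, so FOLLOW(<C>) ⊇ FOLLOW(<S>) = {$, r, v}; in <S>::=<C> <S> <S>, <C> is followed by <S> <S> with FIRST {r, v}. Thus FOLLOW(<C>) = {$, r, v}.
FOLLOW(<L>): in <E>::=r <L> r, <L> is followed by r with FIRST {r}; in <C>::=<S> <L> v, <L> is followed by v with FIRST {v}. Thus FOLLOW(<L>) = {r, v}.
FOLLOW(<F>): in <C>::=v v <F>, the suffix after <F> is empty, so FOLLOW(<F>) ⊇ FOLLOW(<C>) = {$, r, v}. Thus FOLLOW(<F>) = {$, r, v}.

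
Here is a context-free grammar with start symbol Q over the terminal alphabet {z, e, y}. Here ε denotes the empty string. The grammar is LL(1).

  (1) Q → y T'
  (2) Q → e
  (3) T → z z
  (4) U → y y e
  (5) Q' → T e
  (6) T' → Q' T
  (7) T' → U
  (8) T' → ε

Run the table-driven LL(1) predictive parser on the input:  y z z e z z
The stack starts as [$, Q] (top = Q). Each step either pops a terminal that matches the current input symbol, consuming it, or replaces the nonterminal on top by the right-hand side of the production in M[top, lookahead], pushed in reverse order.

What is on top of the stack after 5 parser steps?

step 1: stack=$ Q  input=y z z e z z $  — expand Q → y T'
step 2: stack=$ T' y  input=y z z e z z $  — match y
step 3: stack=$ T'  input=z z e z z $  — expand T' → Q' T
step 4: stack=$ T Q'  input=z z e z z $  — expand Q' → T e
step 5: stack=$ T e T  input=z z e z z $  — expand T → z z
Stack after step 5: $ T e z z (top = z).

z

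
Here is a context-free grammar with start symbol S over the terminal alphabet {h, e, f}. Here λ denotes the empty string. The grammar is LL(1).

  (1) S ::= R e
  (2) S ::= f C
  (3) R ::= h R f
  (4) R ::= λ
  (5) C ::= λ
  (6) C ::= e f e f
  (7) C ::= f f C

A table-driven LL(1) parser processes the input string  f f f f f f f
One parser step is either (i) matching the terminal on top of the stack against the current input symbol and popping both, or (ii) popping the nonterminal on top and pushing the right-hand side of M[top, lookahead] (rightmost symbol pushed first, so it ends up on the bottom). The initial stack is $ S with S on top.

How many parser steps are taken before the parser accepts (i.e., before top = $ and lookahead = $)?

      Stack    Input            Action
   1  $ S      f f f f f f f $  expand S ::= f C
   2  $ C f    f f f f f f f $  match f
   3  $ C      f f f f f f $    expand C ::= f f C
   4  $ C f f  f f f f f f $    match f
   5  $ C f    f f f f f $      match f
   6  $ C      f f f f $        expand C ::= f f C
   7  $ C f f  f f f f $        match f
   8  $ C f    f f f $          match f
   9  $ C      f f $            expand C ::= f f C
  10  $ C f f  f f $            match f
  11  $ C f    f $              match f
  12  $ C      $                expand C ::= λ
Accept reached after 12 steps.

12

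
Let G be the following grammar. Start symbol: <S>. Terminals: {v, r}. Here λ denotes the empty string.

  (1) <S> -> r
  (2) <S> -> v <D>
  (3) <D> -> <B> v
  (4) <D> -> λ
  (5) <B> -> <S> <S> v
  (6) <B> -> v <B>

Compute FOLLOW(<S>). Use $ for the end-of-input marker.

FIRST(<S>) = {r, v}
FIRST(<B>) = {r, v}  (via <S> <S> v)
FIRST(<D>) = {λ, r, v}  (via <B> v)
FOLLOW(<S>) includes $ since <S> is the start symbol.
FOLLOW(<S>): in <B>-><S> <S> v (occurrence 1), <S> is followed by <S> v with FIRST {r, v}; in <B>-><S> <S> v (occurrence 2), <S> is followed by v with FIRST {v}. Thus FOLLOW(<S>) = {$, r, v}.
FOLLOW(<D>): in <S>->v <D>, the suffix after <D> is empty, so FOLLOW(<D>) ⊇ FOLLOW(<S>) = {$, r, v}. Thus FOLLOW(<D>) = {$, r, v}.
FOLLOW(<B>): in <D>-><B> v, <B> is followed by v with FIRST {v}; in <B>->v <B>, the suffix after <B> is empty (adds nothing new). Thus FOLLOW(<B>) = {v}.

{$, r, v}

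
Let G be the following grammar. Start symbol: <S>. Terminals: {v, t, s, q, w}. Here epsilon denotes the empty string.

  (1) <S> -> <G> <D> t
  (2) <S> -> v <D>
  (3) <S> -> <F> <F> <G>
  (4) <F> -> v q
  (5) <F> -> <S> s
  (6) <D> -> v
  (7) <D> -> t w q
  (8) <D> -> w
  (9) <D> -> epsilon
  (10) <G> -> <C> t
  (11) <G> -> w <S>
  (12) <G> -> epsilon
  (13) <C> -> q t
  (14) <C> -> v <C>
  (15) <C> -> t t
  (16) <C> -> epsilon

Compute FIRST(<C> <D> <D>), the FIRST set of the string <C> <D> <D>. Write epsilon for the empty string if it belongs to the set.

FIRST(<D>): from <D>->v we get {v}; from <D>->t w q we get {t}; from <D>->w we get {w}; from <D>->epsilon we get {epsilon}. So FIRST(<D>) = {epsilon, t, v, w}.
FIRST(<C>): from <C>->q t we get {q}; from <C>->v <C> we get {v}; from <C>->t t we get {t}; from <C>->epsilon we get {epsilon}. So FIRST(<C>) = {epsilon, q, t, v}.
FIRST(<G>): from <G>-><C> t we get {q, t, v}; from <G>->w <S> we get {w}; from <G>->epsilon we get {epsilon}. So FIRST(<G>) = {epsilon, q, t, v, w}.
FIRST(<S>): from <S>-><G> <D> t we get {q, t, v, w}; from <S>->v <D> we get {v}; from <S>-><F> <F> <G> we get {q, t, v, w}. So FIRST(<S>) = {q, t, v, w}.
FIRST(<F>): from <F>->v q we get {v}; from <F>-><S> s we get {q, t, v, w}. So FIRST(<F>) = {q, t, v, w}.
FIRST(<C> <D> <D>): take FIRST of each symbol in turn, carrying on past any symbol whose FIRST contains epsilon; result {epsilon, q, t, v, w}.

{epsilon, q, t, v, w}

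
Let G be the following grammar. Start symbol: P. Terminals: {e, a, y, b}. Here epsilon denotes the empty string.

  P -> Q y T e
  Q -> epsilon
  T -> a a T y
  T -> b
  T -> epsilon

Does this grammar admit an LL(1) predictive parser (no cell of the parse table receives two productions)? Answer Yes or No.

Yes

FIRST(P) = {y}
FIRST(Q) = {epsilon}
FIRST(T) = {epsilon, a, b}
FOLLOW(P) = {$}
FOLLOW(Q) = {y}
FOLLOW(T) = {e, y}
Each cell of M receives at most one production.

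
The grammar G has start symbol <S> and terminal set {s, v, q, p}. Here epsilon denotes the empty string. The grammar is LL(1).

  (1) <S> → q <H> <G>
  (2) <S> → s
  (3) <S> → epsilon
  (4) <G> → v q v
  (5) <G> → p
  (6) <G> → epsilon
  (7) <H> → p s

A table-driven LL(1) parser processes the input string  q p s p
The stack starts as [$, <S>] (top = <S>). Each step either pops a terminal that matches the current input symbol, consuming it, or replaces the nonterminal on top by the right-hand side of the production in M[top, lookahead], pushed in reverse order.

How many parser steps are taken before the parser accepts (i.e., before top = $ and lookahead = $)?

     Stack        Input      Action
  1  $ <S>        q p s p $  expand <S> → q <H> <G>
  2  $ <G> <H> q  q p s p $  match q
  3  $ <G> <H>    p s p $    expand <H> → p s
  4  $ <G> s p    p s p $    match p
  5  $ <G> s      s p $      match s
  6  $ <G>        p $        expand <G> → p
  7  $ p          p $        match p
Accept reached after 7 steps.

7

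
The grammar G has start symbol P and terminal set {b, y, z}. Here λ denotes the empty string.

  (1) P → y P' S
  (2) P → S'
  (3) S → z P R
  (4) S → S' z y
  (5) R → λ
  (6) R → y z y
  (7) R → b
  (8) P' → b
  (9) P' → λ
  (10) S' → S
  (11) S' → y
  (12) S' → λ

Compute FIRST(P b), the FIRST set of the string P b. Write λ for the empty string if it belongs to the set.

FIRST(R): from R→λ we get {λ}; from R→y z y we get {y}; from R→b we get {b}. So FIRST(R) = {λ, b, y}.
FIRST(P'): from P'→b we get {b}; from P'→λ we get {λ}. So FIRST(P') = {λ, b}.
FIRST(P): from P→y P' S we get {y}; from P→S' we get {λ, y, z}. So FIRST(P) = {λ, y, z}.
FIRST(S): from S→z P R we get {z}; from S→S' z y we get {y, z}. So FIRST(S) = {y, z}.
FIRST(S'): from S'→S we get {y, z}; from S'→y we get {y}; from S'→λ we get {λ}. So FIRST(S') = {λ, y, z}.
FIRST(P b): take FIRST of each symbol in turn, carrying on past any symbol whose FIRST contains λ; result {b, y, z}.

{b, y, z}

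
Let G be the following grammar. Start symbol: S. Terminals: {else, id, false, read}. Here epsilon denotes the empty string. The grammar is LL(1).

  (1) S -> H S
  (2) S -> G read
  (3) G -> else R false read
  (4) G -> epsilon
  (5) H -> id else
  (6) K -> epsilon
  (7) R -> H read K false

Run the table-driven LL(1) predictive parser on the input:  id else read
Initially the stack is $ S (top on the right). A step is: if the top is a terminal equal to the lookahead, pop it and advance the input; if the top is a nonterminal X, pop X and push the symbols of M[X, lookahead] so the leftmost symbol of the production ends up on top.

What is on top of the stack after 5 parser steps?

step 1: stack=$ S  input=id else read $  — expand S -> H S
step 2: stack=$ S H  input=id else read $  — expand H -> id else
step 3: stack=$ S else id  input=id else read $  — match id
step 4: stack=$ S else  input=else read $  — match else
step 5: stack=$ S  input=read $  — expand S -> G read
Stack after step 5: $ read G (top = G).

G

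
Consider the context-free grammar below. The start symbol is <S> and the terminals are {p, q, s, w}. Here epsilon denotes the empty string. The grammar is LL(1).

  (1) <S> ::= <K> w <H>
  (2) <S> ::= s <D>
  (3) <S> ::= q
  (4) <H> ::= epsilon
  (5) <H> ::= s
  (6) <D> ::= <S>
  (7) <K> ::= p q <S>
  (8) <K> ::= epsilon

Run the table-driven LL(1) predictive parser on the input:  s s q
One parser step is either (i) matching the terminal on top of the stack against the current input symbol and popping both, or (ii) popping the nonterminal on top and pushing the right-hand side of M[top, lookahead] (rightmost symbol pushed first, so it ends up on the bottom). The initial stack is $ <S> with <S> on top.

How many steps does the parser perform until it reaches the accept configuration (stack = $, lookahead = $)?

8

step 1: stack=$ <S>  input=s s q $  — expand <S> ::= s <D>
step 2: stack=$ <D> s  input=s s q $  — match s
step 3: stack=$ <D>  input=s q $  — expand <D> ::= <S>
step 4: stack=$ <S>  input=s q $  — expand <S> ::= s <D>
step 5: stack=$ <D> s  input=s q $  — match s
step 6: stack=$ <D>  input=q $  — expand <D> ::= <S>
step 7: stack=$ <S>  input=q $  — expand <S> ::= q
step 8: stack=$ q  input=q $  — match q
Accept reached after 8 steps.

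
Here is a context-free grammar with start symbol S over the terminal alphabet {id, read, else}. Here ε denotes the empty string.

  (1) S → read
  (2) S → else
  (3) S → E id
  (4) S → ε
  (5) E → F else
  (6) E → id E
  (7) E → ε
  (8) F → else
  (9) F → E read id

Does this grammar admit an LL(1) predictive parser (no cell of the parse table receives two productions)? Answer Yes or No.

FIRST(S) = {ε, else, id, read}
FIRST(E) = {ε, else, id, read}
FIRST(F) = {else, id, read}
FOLLOW(S) = {$}
FOLLOW(E) = {id, read}
FOLLOW(F) = {else}
Cell M[E, id] receives both E → F else and E → id E and E → ε — the grammar is not LL(1).

No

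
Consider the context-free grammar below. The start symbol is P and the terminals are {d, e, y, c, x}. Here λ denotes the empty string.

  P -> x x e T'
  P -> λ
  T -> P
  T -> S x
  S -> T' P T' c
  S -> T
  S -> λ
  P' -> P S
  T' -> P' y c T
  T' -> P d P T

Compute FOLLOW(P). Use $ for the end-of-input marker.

FIRST(P) = {λ, x}
FIRST(T) = {λ, d, x, y}  (via P, S x)
FIRST(S) = {λ, d, x, y}  (via T' P T' c, T)
FIRST(P') = {λ, d, x, y}  (via P S)
FIRST(T') = {d, x, y}  (via P' y c T, P d P T)
FOLLOW(P) includes $ since P is the start symbol.
FOLLOW(P'): in T'->P' y c T, P' is followed by y c T with FIRST {y}. Thus FOLLOW(P') = {y}.
FOLLOW(S): in T->S x, S is followed by x with FIRST {x}; in P'->P S, the suffix after S is empty, so FOLLOW(S) ⊇ FOLLOW(P') = {y}. Thus FOLLOW(S) = {x, y}.
FOLLOW(P): in T->P, the suffix after P is empty, so FOLLOW(P) ⊇ FOLLOW(T) = {$, c, d, x, y}; in S->T' P T' c, P is followed by T' c with FIRST {d, x, y}; in P'->P S, P is followed by S with FIRST {λ, d, x, y}; in P'->P S, the suffix after P is nullable, so FOLLOW(P) ⊇ FOLLOW(P') = {y}; in T'->P d P T (occurrence 1), P is followed by d P T with FIRST {d}; in T'->P d P T (occurrence 2), P is followed by T with FIRST {λ, d, x, y}; in T'->P d P T (occurrence 2), the suffix after P is nullable, so FOLLOW(P) ⊇ FOLLOW(T') = {$, c, d, x, y}. Thus FOLLOW(P) = {$, c, d, x, y}.
FOLLOW(T'): in P->x x e T', the suffix after T' is empty, so FOLLOW(T') ⊇ FOLLOW(P) = {$, c, d, x, y}; in S->T' P T' c (occurrence 1), T' is followed by P T' c with FIRST {d, x, y}; in S->T' P T' c (occurrence 2), T' is followed by c with FIRST {c}. Thus FOLLOW(T') = {$, c, d, x, y}.
FOLLOW(T): in S->T, the suffix after T is empty, so FOLLOW(T) ⊇ FOLLOW(S) = {x, y}; in T'->P' y c T, the suffix after T is empty, so FOLLOW(T) ⊇ FOLLOW(T') = {$, c, d, x, y}; in T'->P d P T, the suffix after T is empty, so FOLLOW(T) ⊇ FOLLOW(T') = {$, c, d, x, y}. Thus FOLLOW(T) = {$, c, d, x, y}.

{$, c, d, x, y}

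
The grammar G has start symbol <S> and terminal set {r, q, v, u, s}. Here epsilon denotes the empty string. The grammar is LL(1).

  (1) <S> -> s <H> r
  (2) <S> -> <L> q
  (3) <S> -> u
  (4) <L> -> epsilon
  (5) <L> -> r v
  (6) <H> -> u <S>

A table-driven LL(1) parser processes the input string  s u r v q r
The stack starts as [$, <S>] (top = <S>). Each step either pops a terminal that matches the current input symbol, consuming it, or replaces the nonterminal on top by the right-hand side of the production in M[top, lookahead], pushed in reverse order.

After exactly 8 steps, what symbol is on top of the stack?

q

     Stack      Input          Action
  1  $ <S>      s u r v q r $  expand <S> -> s <H> r
  2  $ r <H> s  s u r v q r $  match s
  3  $ r <H>    u r v q r $    expand <H> -> u <S>
  4  $ r <S> u  u r v q r $    match u
  5  $ r <S>    r v q r $      expand <S> -> <L> q
  6  $ r q <L>  r v q r $      expand <L> -> r v
  7  $ r q v r  r v q r $      match r
  8  $ r q v    v q r $        match v
Stack after step 8: $ r q (top = q).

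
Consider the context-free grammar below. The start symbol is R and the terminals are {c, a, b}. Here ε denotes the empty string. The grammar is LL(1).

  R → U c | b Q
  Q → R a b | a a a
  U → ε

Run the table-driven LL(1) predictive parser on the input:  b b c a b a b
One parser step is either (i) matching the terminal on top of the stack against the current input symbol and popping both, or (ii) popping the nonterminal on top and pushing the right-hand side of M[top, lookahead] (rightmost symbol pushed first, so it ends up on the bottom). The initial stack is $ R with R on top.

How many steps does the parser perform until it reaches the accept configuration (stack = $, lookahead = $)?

      Stack          Input            Action
   1  $ R            b b c a b a b $  expand R → b Q
   2  $ Q b          b b c a b a b $  match b
   3  $ Q            b c a b a b $    expand Q → R a b
   4  $ b a R        b c a b a b $    expand R → b Q
   5  $ b a Q b      b c a b a b $    match b
   6  $ b a Q        c a b a b $      expand Q → R a b
   7  $ b a b a R    c a b a b $      expand R → U c
   8  $ b a b a c U  c a b a b $      expand U → ε
   9  $ b a b a c    c a b a b $      match c
  10  $ b a b a      a b a b $        match a
  11  $ b a b        b a b $          match b
  12  $ b a          a b $            match a
  13  $ b            b $              match b
Accept reached after 13 steps.

13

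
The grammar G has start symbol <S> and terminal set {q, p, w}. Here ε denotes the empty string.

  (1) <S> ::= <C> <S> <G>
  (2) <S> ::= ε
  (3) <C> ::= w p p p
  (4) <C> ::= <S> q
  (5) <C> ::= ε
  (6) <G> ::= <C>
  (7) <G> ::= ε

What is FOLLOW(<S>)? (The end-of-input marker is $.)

FIRST(<S>): from <S>::=<C> <S> <G> we get {ε, q, w}; from <S>::=ε we get {ε}. So FIRST(<S>) = {ε, q, w}.
FIRST(<C>): from <C>::=w p p p we get {w}; from <C>::=<S> q we get {q, w}; from <C>::=ε we get {ε}. So FIRST(<C>) = {ε, q, w}.
FIRST(<G>): from <G>::=<C> we get {ε, q, w}; from <G>::=ε we get {ε}. So FIRST(<G>) = {ε, q, w}.
FOLLOW(<S>) includes $ since <S> is the start symbol.
FOLLOW(<S>): in <S>::=<C> <S> <G>, <S> is followed by <G> with FIRST {ε, q, w}; in <S>::=<C> <S> <G>, the suffix after <S> is nullable (adds nothing new); in <C>::=<S> q, <S> is followed by q with FIRST {q}. Thus FOLLOW(<S>) = {$, q, w}.
FOLLOW(<G>): in <S>::=<C> <S> <G>, the suffix after <G> is empty, so FOLLOW(<G>) ⊇ FOLLOW(<S>) = {$, q, w}. Thus FOLLOW(<G>) = {$, q, w}.
FOLLOW(<C>): in <S>::=<C> <S> <G>, <C> is followed by <S> <G> with FIRST {ε, q, w}; in <S>::=<C> <S> <G>, the suffix after <C> is nullable, so FOLLOW(<C>) ⊇ FOLLOW(<S>) = {$, q, w}; in <G>::=<C>, the suffix after <C> is empty, so FOLLOW(<C>) ⊇ FOLLOW(<G>) = {$, q, w}. Thus FOLLOW(<C>) = {$, q, w}.

{$, q, w}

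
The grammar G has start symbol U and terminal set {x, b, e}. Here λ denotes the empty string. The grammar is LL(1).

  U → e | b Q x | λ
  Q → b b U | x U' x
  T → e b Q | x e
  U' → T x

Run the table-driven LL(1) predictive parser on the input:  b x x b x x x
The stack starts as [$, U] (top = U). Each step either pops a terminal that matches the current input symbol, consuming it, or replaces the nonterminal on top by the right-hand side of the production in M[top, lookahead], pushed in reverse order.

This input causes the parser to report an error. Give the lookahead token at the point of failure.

     Stack        Input            Action
  1  $ U          b x x b x x x $  expand U → b Q x
  2  $ x Q b      b x x b x x x $  match b
  3  $ x Q        x x b x x x $    expand Q → x U' x
  4  $ x x U' x   x x b x x x $    match x
  5  $ x x U'     x b x x x $      expand U' → T x
  6  $ x x x T    x b x x x $      expand T → x e
  7  $ x x x e x  x b x x x $      match x
  8  $ x x x e    b x x x $        error: top is terminal e but lookahead is b

b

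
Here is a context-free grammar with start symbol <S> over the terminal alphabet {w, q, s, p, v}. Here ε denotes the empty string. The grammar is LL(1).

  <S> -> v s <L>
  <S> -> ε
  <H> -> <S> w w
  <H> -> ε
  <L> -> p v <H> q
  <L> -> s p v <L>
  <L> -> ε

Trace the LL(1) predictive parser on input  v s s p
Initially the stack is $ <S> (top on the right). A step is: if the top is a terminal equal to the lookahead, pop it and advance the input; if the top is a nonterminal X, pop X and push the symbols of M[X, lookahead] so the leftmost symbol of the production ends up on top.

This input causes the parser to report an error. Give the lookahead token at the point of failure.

step 1: stack=$ <S>  input=v s s p $  — expand <S> -> v s <L>
step 2: stack=$ <L> s v  input=v s s p $  — match v
step 3: stack=$ <L> s  input=s s p $  — match s
step 4: stack=$ <L>  input=s p $  — expand <L> -> s p v <L>
step 5: stack=$ <L> v p s  input=s p $  — match s
step 6: stack=$ <L> v p  input=p $  — match p
step 7: stack=$ <L> v  input=$  — error: top is terminal v but lookahead is $

$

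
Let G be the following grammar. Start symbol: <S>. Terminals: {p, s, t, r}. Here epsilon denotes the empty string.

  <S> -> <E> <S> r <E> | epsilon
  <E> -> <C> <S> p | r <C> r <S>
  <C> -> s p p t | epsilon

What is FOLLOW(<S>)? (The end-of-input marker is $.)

FIRST(<C>): from <C>->s p p t we get {s}; from <C>->epsilon we get {epsilon}. So FIRST(<C>) = {epsilon, s}.
FIRST(<S>): from <S>-><E> <S> r <E> we get {p, r, s}; from <S>->epsilon we get {epsilon}. So FIRST(<S>) = {epsilon, p, r, s}.
FIRST(<E>): from <E>-><C> <S> p we get {p, r, s}; from <E>->r <C> r <S> we get {r}. So FIRST(<E>) = {p, r, s}.
FOLLOW(<S>) includes $ since <S> is the start symbol.
FOLLOW(<C>): in <E>-><C> <S> p, <C> is followed by <S> p with FIRST {p, r, s}; in <E>->r <C> r <S>, <C> is followed by r <S> with FIRST {r}. Thus FOLLOW(<C>) = {p, r, s}.
FOLLOW(<S>): in <S>-><E> <S> r <E>, <S> is followed by r <E> with FIRST {r}; in <E>-><C> <S> p, <S> is followed by p with FIRST {p}; in <E>->r <C> r <S>, the suffix after <S> is empty, so FOLLOW(<S>) ⊇ FOLLOW(<E>) = {$, p, r, s}. Thus FOLLOW(<S>) = {$, p, r, s}.
FOLLOW(<E>): in <S>-><E> <S> r <E> (occurrence 1), <E> is followed by <S> r <E> with FIRST {p, r, s}; in <S>-><E> <S> r <E> (occurrence 2), the suffix after <E> is empty, so FOLLOW(<E>) ⊇ FOLLOW(<S>) = {$, p, r, s}. Thus FOLLOW(<E>) = {$, p, r, s}.

{$, p, r, s}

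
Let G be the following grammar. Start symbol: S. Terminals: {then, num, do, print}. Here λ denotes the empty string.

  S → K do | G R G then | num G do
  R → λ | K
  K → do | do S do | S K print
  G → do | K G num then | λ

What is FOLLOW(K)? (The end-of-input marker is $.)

{do, num, print, then}

FIRST(S) = {do, num, then}  (via K do, G R G then)
FIRST(K) = {do, num, then}  (via S K print)
FIRST(R) = {λ, do, num, then}  (via K)
FIRST(G) = {λ, do, num, then}  (via K G num then)
FOLLOW(S) includes $ since S is the start symbol.
FOLLOW(S): in K→do S do, S is followed by do with FIRST {do}; in K→S K print, S is followed by K print with FIRST {do, num, then}. Thus FOLLOW(S) = {$, do, num, then}.
FOLLOW(R): in S→G R G then, R is followed by G then with FIRST {do, num, then}. Thus FOLLOW(R) = {do, num, then}.
FOLLOW(K): in S→K do, K is followed by do with FIRST {do}; in R→K, the suffix after K is empty, so FOLLOW(K) ⊇ FOLLOW(R) = {do, num, then}; in K→S K print, K is followed by print with FIRST {print}; in G→K G num then, K is followed by G num then with FIRST {do, num, then}. Thus FOLLOW(K) = {do, num, print, then}.
FOLLOW(G): in S→G R G then (occurrence 1), G is followed by R G then with FIRST {do, num, then}; in S→G R G then (occurrence 2), G is followed by then with FIRST {then}; in S→num G do, G is followed by do with FIRST {do}; in G→K G num then, G is followed by num then with FIRST {num}. Thus FOLLOW(G) = {do, num, then}.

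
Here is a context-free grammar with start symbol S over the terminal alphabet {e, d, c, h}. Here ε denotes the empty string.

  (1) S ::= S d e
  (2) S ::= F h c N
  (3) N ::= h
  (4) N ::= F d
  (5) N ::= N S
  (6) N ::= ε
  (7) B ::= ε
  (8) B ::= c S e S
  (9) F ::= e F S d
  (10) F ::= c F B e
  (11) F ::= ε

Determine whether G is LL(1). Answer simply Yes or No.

FIRST(S) = {c, e, h}
FIRST(N) = {ε, c, d, e, h}
FIRST(B) = {ε, c}
FIRST(F) = {ε, c, e}
FOLLOW(S) = {$, c, d, e, h}
FOLLOW(N) = {$, c, d, e, h}
FOLLOW(B) = {e}
FOLLOW(F) = {c, d, e, h}
Cell M[F, c] receives both F ::= c F B e and F ::= ε — the grammar is not LL(1).

No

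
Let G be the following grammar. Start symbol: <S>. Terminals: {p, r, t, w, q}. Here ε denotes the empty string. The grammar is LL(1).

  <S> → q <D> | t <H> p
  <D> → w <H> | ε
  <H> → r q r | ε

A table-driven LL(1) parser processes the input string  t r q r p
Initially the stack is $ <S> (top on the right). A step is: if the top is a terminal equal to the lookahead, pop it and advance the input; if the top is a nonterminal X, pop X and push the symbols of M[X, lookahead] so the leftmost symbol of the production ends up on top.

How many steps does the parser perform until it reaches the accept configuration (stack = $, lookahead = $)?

step 1: stack=$ <S>  input=t r q r p $  — expand <S> → t <H> p
step 2: stack=$ p <H> t  input=t r q r p $  — match t
step 3: stack=$ p <H>  input=r q r p $  — expand <H> → r q r
step 4: stack=$ p r q r  input=r q r p $  — match r
step 5: stack=$ p r q  input=q r p $  — match q
step 6: stack=$ p r  input=r p $  — match r
step 7: stack=$ p  input=p $  — match p
Accept reached after 7 steps.

7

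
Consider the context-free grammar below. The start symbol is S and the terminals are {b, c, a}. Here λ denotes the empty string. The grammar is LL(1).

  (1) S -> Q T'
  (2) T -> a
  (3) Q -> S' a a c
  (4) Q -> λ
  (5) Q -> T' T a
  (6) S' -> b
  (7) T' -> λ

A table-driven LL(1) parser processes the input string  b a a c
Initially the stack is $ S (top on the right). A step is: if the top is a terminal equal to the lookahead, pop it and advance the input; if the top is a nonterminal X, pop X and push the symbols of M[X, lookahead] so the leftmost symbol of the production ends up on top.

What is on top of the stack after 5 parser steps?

a

step 1: stack=$ S  input=b a a c $  — expand S -> Q T'
step 2: stack=$ T' Q  input=b a a c $  — expand Q -> S' a a c
step 3: stack=$ T' c a a S'  input=b a a c $  — expand S' -> b
step 4: stack=$ T' c a a b  input=b a a c $  — match b
step 5: stack=$ T' c a a  input=a a c $  — match a
Stack after step 5: $ T' c a (top = a).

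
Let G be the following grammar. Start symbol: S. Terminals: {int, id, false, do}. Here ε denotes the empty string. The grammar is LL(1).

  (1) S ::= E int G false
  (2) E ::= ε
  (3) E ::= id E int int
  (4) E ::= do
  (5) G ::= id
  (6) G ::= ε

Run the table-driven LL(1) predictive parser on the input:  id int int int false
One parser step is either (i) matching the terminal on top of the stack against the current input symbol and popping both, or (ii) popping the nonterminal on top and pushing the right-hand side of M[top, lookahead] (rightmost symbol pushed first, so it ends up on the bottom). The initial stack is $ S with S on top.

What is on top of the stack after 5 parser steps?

int

     Stack                       Input                   Action
  1  $ S                         id int int int false $  expand S ::= E int G false
  2  $ false G int E             id int int int false $  expand E ::= id E int int
  3  $ false G int int int E id  id int int int false $  match id
  4  $ false G int int int E     int int int false $     expand E ::= ε
  5  $ false G int int int       int int int false $     match int
Stack after step 5: $ false G int int (top = int).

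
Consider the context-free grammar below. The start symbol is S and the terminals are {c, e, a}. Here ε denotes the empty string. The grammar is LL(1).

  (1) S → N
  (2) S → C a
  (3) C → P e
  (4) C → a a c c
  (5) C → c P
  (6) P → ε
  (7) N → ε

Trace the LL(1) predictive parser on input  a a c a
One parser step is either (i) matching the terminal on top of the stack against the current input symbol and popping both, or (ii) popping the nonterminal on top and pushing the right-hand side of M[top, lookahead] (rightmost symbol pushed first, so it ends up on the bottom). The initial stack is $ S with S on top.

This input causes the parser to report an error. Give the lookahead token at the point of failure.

     Stack        Input      Action
  1  $ S          a a c a $  expand S → C a
  2  $ a C        a a c a $  expand C → a a c c
  3  $ a c c a a  a a c a $  match a
  4  $ a c c a    a c a $    match a
  5  $ a c c      c a $      match c
  6  $ a c        a $        error: top is terminal c but lookahead is a

a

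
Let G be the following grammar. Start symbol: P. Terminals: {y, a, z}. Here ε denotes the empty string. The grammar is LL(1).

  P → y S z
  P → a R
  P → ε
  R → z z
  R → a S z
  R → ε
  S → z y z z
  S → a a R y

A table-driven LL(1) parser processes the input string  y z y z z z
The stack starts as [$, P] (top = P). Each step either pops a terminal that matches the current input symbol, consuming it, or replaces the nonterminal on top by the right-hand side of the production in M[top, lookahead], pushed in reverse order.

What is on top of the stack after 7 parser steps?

z

step 1: stack=$ P  input=y z y z z z $  — expand P → y S z
step 2: stack=$ z S y  input=y z y z z z $  — match y
step 3: stack=$ z S  input=z y z z z $  — expand S → z y z z
step 4: stack=$ z z z y z  input=z y z z z $  — match z
step 5: stack=$ z z z y  input=y z z z $  — match y
step 6: stack=$ z z z  input=z z z $  — match z
step 7: stack=$ z z  input=z z $  — match z
Stack after step 7: $ z (top = z).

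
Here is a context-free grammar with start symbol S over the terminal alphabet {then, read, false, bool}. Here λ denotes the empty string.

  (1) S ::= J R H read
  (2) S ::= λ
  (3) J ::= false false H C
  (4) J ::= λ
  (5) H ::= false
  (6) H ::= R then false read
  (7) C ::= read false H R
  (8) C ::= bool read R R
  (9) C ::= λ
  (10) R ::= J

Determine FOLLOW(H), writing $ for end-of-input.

{bool, false, read, then}

FIRST(J) = {λ, false}
FIRST(C) = {λ, bool, read}
FIRST(R) = {λ, false}  (via J)
FIRST(H) = {false, then}  (via R then false read)
FIRST(S) = {λ, false, then}  (via J R H read)
FOLLOW(S) includes $ since S is the start symbol.
FOLLOW(S): S appears on no right-hand side. Thus FOLLOW(S) = {$}.
FOLLOW(J): in S::=J R H read, J is followed by R H read with FIRST {false, then}; in R::=J, the suffix after J is empty, so FOLLOW(J) ⊇ FOLLOW(R) = {false, then}. Thus FOLLOW(J) = {false, then}.
FOLLOW(C): in J::=false false H C, the suffix after C is empty, so FOLLOW(C) ⊇ FOLLOW(J) = {false, then}. Thus FOLLOW(C) = {false, then}.
FOLLOW(H): in S::=J R H read, H is followed by read with FIRST {read}; in J::=false false H C, H is followed by C with FIRST {λ, bool, read}; in J::=false false H C, the suffix after H is nullable, so FOLLOW(H) ⊇ FOLLOW(J) = {false, then}; in C::=read false H R, H is followed by R with FIRST {λ, false}; in C::=read false H R, the suffix after H is nullable, so FOLLOW(H) ⊇ FOLLOW(C) = {false, then}. Thus FOLLOW(H) = {bool, false, read, then}.
FOLLOW(R): in S::=J R H read, R is followed by H read with FIRST {false, then}; in H::=R then false read, R is followed by then false read with FIRST {then}; in C::=read false H R, the suffix after R is empty, so FOLLOW(R) ⊇ FOLLOW(C) = {false, then}; in C::=bool read R R (occurrence 1), R is followed by R with FIRST {λ, false}; in C::=bool read R R (occurrence 1), the suffix after R is nullable, so FOLLOW(R) ⊇ FOLLOW(C) = {false, then}; in C::=bool read R R (occurrence 2), the suffix after R is empty, so FOLLOW(R) ⊇ FOLLOW(C) = {false, then}. Thus FOLLOW(R) = {false, then}.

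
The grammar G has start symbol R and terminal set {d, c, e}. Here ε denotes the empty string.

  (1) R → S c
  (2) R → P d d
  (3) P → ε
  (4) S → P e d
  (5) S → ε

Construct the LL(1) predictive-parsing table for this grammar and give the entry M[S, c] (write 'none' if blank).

S → ε

FIRST(P) = {ε}
FIRST(S) = {ε, e}  (via P e d)
FIRST(R) = {c, d, e}  (via S c, P d d)
FOLLOW(R) includes $ since R is the start symbol.
FOLLOW(S): in R→S c, S is followed by c with FIRST {c}. Thus FOLLOW(S) = {c}.
For S → P e d: FIRST(P e d) = {e}, so it goes in M[S, t] for t ∈ {e}.
For S → ε: FIRST(ε) = {ε}, so it goes in M[S, t] for t ∈ {}; since ε ∈ FIRST, also for every t ∈ FOLLOW(S) = {c}.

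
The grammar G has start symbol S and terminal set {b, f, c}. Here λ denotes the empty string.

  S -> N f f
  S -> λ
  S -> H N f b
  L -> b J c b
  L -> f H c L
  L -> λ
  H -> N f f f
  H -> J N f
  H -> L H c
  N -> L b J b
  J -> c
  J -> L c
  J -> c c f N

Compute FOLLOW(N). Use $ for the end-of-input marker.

FIRST(L) = {λ, b, f}
FIRST(N) = {b, f}  (via L b J b)
FIRST(J) = {b, c, f}  (via L c)
FIRST(H) = {b, c, f}  (via N f f f, J N f, L H c)
FIRST(S) = {λ, b, c, f}  (via N f f, H N f b)
FOLLOW(S) includes $ since S is the start symbol.
FOLLOW(S): S appears on no right-hand side. Thus FOLLOW(S) = {$}.
FOLLOW(L): in L->f H c L, the suffix after L is empty (adds nothing new); in H->L H c, L is followed by H c with FIRST {b, c, f}; in N->L b J b, L is followed by b J b with FIRST {b}; in J->L c, L is followed by c with FIRST {c}. Thus FOLLOW(L) = {b, c, f}.
FOLLOW(H): in S->H N f b, H is followed by N f b with FIRST {b, f}; in L->f H c L, H is followed by c L with FIRST {c}; in H->L H c, H is followed by c with FIRST {c}. Thus FOLLOW(H) = {b, c, f}.
FOLLOW(J): in L->b J c b, J is followed by c b with FIRST {c}; in H->J N f, J is followed by N f with FIRST {b, f}; in N->L b J b, J is followed by b with FIRST {b}. Thus FOLLOW(J) = {b, c, f}.
FOLLOW(N): in S->N f f, N is followed by f f with FIRST {f}; in S->H N f b, N is followed by f b with FIRST {f}; in H->N f f f, N is followed by f f f with FIRST {f}; in H->J N f, N is followed by f with FIRST {f}; in J->c c f N, the suffix after N is empty, so FOLLOW(N) ⊇ FOLLOW(J) = {b, c, f}. Thus FOLLOW(N) = {b, c, f}.

{b, c, f}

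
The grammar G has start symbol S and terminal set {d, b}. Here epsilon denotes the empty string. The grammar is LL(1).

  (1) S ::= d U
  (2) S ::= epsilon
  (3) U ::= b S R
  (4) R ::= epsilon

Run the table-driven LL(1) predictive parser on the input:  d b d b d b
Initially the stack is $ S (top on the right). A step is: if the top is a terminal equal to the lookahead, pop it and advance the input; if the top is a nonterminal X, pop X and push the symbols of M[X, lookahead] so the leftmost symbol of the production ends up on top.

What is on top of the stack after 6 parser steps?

step 1: stack=$ S  input=d b d b d b $  — expand S ::= d U
step 2: stack=$ U d  input=d b d b d b $  — match d
step 3: stack=$ U  input=b d b d b $  — expand U ::= b S R
step 4: stack=$ R S b  input=b d b d b $  — match b
step 5: stack=$ R S  input=d b d b $  — expand S ::= d U
step 6: stack=$ R U d  input=d b d b $  — match d
Stack after step 6: $ R U (top = U).

U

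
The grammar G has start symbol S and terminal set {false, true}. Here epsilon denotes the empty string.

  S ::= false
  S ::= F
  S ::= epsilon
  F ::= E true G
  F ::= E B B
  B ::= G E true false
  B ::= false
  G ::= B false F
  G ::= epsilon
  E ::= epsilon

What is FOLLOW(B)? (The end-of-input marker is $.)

{$, false, true}

FIRST(E) = {epsilon}
FIRST(S) = {epsilon, false, true}  (via F)
FIRST(F) = {false, true}  (via E true G, E B B)
FIRST(B) = {false, true}  (via G E true false)
FIRST(G) = {epsilon, false, true}  (via B false F)
FOLLOW(S) includes $ since S is the start symbol.
FOLLOW(S): S appears on no right-hand side. Thus FOLLOW(S) = {$}.
FOLLOW(E): in F::=E true G, E is followed by true G with FIRST {true}; in F::=E B B, E is followed by B B with FIRST {false, true}; in B::=G E true false, E is followed by true false with FIRST {true}. Thus FOLLOW(E) = {false, true}.
FOLLOW(F): in S::=F, the suffix after F is empty, so FOLLOW(F) ⊇ FOLLOW(S) = {$}; in G::=B false F, the suffix after F is empty, so FOLLOW(F) ⊇ FOLLOW(G) = {$, true}. Thus FOLLOW(F) = {$, true}.
FOLLOW(B): in F::=E B B (occurrence 1), B is followed by B with FIRST {false, true}; in F::=E B B (occurrence 2), the suffix after B is empty, so FOLLOW(B) ⊇ FOLLOW(F) = {$, true}; in G::=B false F, B is followed by false F with FIRST {false}. Thus FOLLOW(B) = {$, false, true}.
FOLLOW(G): in F::=E true G, the suffix after G is empty, so FOLLOW(G) ⊇ FOLLOW(F) = {$, true}; in B::=G E true false, G is followed by E true false with FIRST {true}. Thus FOLLOW(G) = {$, true}.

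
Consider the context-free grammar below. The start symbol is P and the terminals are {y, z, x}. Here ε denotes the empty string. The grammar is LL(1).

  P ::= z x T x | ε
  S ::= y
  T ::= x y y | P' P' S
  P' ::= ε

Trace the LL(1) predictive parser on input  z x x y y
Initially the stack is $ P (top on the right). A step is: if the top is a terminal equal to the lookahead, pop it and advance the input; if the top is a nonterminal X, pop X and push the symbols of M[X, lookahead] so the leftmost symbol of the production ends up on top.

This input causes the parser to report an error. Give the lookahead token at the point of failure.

     Stack      Input        Action
  1  $ P        z x x y y $  expand P ::= z x T x
  2  $ x T x z  z x x y y $  match z
  3  $ x T x    x x y y $    match x
  4  $ x T      x y y $      expand T ::= x y y
  5  $ x y y x  x y y $      match x
  6  $ x y y    y y $        match y
  7  $ x y      y $          match y
  8  $ x        $            error: top is terminal x but lookahead is $

$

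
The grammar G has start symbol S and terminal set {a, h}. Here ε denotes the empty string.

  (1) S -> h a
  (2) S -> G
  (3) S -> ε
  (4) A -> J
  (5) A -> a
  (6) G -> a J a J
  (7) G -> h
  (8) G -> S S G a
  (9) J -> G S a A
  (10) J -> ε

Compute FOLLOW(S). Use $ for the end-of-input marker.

{$, a, h}

FIRST(S) = {ε, a, h}  (via G)
FIRST(G) = {a, h}  (via S S G a)
FIRST(J) = {ε, a, h}  (via G S a A)
FIRST(A) = {ε, a, h}  (via J)
FOLLOW(S) includes $ since S is the start symbol.
FOLLOW(S): in G->S S G a (occurrence 1), S is followed by S G a with FIRST {a, h}; in G->S S G a (occurrence 2), S is followed by G a with FIRST {a, h}; in J->G S a A, S is followed by a A with FIRST {a}. Thus FOLLOW(S) = {$, a, h}.
FOLLOW(G): in S->G, the suffix after G is empty, so FOLLOW(G) ⊇ FOLLOW(S) = {$, a, h}; in G->S S G a, G is followed by a with FIRST {a}; in J->G S a A, G is followed by S a A with FIRST {a, h}. Thus FOLLOW(G) = {$, a, h}.
FOLLOW(A): in J->G S a A, the suffix after A is empty, so FOLLOW(A) ⊇ FOLLOW(J) = {$, a, h}. Thus FOLLOW(A) = {$, a, h}.
FOLLOW(J): in A->J, the suffix after J is empty, so FOLLOW(J) ⊇ FOLLOW(A) = {$, a, h}; in G->a J a J (occurrence 1), J is followed by a J with FIRST {a}; in G->a J a J (occurrence 2), the suffix after J is empty, so FOLLOW(J) ⊇ FOLLOW(G) = {$, a, h}. Thus FOLLOW(J) = {$, a, h}.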